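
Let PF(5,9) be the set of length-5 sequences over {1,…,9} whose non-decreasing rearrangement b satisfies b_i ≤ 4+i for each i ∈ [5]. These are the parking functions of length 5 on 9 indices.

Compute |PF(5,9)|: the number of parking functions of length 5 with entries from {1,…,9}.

#PF = (9+1−5)·(9+1)^{5−1} = 5 · 10000 = 50000 [KW]
Example (4,6,5,1,7) → sorted (1,4,5,6,7): b_i ≤ 4+i ∀i, a PF.

50000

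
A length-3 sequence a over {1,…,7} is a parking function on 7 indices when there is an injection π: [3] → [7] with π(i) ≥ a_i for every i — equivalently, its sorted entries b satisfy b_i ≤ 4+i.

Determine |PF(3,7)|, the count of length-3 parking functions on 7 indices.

|PF| = (8−3)·8^(3−1) = 5·64 = 320 (Konheim–Weiss)
One tuple (7,3,5) → sorted (3,5,7): b_i ≤ 4+i ∀i, a PF.

320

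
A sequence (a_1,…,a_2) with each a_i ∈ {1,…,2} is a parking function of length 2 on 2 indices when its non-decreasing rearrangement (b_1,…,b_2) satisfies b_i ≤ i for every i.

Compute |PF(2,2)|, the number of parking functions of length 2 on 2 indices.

|PF| = (2+1−2)·(2+1)^{2−1} = 1·3 = 3
Example (1,2) → sorted (1,2): b_i ≤ i ∀i, a PF.

3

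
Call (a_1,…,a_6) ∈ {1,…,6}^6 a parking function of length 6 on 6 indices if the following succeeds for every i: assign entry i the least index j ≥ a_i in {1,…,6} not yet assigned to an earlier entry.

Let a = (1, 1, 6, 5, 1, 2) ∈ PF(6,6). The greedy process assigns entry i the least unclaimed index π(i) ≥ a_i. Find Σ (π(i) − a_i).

5

Σπ(i) = 1+…+6 = 21; Σa = 1+1+6+5+1+2 = 16; disp = 21−16 = 5.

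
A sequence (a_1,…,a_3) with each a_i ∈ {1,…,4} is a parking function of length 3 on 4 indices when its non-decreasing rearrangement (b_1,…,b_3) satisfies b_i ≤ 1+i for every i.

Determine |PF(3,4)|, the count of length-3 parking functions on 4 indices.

Count = (4+1−3)·(4+1)^{3−1} = 2·25 = 50
One tuple (2,2,4) → sorted (2,2,4): b_i ≤ 1+i ∀i, a PF.

50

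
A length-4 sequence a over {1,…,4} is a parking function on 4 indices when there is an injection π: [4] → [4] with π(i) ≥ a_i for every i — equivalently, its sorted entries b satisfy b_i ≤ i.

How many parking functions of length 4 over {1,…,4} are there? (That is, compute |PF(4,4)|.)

#PF = (4−4+1)·(4+1)^(4−1) = 1·125 = 125 [KW]
Example (1,3,2,1) → sorted (1,1,2,3): b_i ≤ i ∀i, a PF.

125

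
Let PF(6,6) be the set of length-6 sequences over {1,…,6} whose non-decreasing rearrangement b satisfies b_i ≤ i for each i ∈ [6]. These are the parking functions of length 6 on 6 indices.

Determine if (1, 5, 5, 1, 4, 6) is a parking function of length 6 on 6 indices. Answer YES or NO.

NO

Rearranged: b = (1, 1, 4, 5, 5, 6).
  b_1=1 ≤ 1
  b_2=1 ≤ 2
  b_3=4 > 3
  fails at i=3 ⇒ NO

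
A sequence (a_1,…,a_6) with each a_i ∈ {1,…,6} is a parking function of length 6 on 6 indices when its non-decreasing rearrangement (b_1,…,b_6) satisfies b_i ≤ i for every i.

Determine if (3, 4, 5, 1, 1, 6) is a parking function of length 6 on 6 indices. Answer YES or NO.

YES

Rearranged: b = (1, 1, 3, 4, 5, 6).
  b_1=1 ≤ 1
  b_2=1 ≤ 2
  b_3=3 ≤ 3
  b_4=4 ≤ 4
  b_5=5 ≤ 5
  b_6=6 ≤ 6
All bounds hold ⇒ YES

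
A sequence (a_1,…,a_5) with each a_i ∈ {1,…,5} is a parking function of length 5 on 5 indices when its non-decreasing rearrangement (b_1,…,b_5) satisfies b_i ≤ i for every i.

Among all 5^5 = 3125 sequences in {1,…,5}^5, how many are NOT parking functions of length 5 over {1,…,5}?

#PF = (5+1−5)·(5+1)^{5−1} = 1 · 1296 = 1296 [KW]
Check (4,3,2,5,5) → sorted (2,3,4,5,5): b_1=2>1, not a PF.
Total 3125; non-PF = 3125−1296 = 1829

1829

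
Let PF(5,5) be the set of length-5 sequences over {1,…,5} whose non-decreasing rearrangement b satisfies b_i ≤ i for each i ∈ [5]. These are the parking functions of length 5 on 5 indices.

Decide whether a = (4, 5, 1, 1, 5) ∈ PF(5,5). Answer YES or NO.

Rearranged: b = (1, 1, 4, 5, 5).
  b_1=1 ≤ 1
  b_2=1 ≤ 2
  b_3=4 > 3
  fails at i=3 ⇒ NO

NO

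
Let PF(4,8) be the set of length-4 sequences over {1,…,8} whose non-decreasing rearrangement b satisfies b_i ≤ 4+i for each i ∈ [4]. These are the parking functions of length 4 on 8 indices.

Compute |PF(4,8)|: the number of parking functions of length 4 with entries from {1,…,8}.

3645

|PF(4,8)| = (8−4+1)·(8+1)^(4−1) = 5·729 = 3645 [KW]
Example (2,5,7,1) → sorted (1,2,5,7): b_i ≤ 4+i ∀i, a PF.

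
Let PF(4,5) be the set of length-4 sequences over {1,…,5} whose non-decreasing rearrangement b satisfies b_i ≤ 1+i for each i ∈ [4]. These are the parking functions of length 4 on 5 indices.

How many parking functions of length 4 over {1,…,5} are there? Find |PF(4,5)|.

432

#PF = (6−4)·6^(4−1) = 2×216 = 432 (Konheim–Weiss)
E.g. (4,2,1,5) → sorted (1,2,4,5): b_i ≤ 1+i ∀i, a PF.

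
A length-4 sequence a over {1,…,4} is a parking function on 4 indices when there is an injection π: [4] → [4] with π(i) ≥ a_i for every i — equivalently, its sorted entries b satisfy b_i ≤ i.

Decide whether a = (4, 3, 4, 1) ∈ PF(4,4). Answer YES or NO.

Rearranged: b = (1, 3, 4, 4).
  b_1=1 ≤ 1
  b_2=3 > 2
  fails at i=2 ⇒ NO

NO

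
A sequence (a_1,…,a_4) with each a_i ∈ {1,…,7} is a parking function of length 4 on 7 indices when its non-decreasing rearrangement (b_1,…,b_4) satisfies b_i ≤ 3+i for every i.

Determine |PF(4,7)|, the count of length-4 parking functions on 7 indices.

#PF = (8−4)·8^(4−1) = 4×512 = 2048 (Pollak)
E.g. (6,2,5,5) → sorted (2,5,5,6): b_i ≤ 3+i ∀i, a PF.

2048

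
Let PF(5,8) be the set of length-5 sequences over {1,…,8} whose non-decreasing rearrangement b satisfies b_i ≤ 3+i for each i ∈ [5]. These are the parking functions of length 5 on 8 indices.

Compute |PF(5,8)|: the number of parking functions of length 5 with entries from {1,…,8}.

|PF(5,8)| = 4·9^4 = 4·6561 = 26244
Example (1,5,7,1,4) → sorted (1,1,4,5,7): b_i ≤ 3+i ∀i, a PF.

26244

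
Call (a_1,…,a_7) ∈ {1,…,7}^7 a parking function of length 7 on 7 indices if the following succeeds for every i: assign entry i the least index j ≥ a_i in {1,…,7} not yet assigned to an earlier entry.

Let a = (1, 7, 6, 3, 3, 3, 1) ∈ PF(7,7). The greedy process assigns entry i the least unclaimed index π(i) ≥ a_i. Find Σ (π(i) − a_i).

Σπ = 28 ({1..7} each once); Σa = 1+7+6+3+3+3+1 = 24; disp = 28−24 = 4.

4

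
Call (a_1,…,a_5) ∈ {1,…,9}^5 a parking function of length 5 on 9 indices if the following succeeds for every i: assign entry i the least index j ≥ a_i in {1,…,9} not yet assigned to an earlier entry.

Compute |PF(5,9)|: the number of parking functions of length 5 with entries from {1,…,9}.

50000

#PF = (9+1−5)·(9+1)^{5−1} = 5 · 10000 = 50000 (Konheim–Weiss)
E.g. (5,7,9,1,1) → sorted (1,1,5,7,9): b_i ≤ 4+i ∀i, a PF.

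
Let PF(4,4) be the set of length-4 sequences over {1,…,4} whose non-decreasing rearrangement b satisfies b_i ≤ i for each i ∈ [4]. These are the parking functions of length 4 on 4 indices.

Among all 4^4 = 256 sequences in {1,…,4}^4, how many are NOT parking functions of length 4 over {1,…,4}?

|PF| = 1·5^3 = 1·125 = 125 (Konheim–Weiss)
One tuple (2,4,4,2) → sorted (2,2,4,4): b_1=2>1, not a PF.
4^4 − 125 = 256 − 125 = 131

131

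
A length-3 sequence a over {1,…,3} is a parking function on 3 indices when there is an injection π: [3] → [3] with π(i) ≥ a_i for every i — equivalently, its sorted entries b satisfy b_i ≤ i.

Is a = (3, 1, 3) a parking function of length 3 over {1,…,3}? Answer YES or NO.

Sorted: b = (1, 3, 3).
  b_1=1 ≤ 1
  b_2=3 > 2
  fails at i=2 ⇒ NO

NO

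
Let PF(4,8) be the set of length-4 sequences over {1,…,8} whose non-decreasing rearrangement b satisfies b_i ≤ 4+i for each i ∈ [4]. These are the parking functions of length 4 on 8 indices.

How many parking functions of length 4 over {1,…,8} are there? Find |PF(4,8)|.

#PF = (9−4)·9^(4−1) = 5×729 = 3645 (Konheim–Weiss)
Check (5,7,8,6) → sorted (5,6,7,8): b_i ≤ 4+i ∀i, a PF.

3645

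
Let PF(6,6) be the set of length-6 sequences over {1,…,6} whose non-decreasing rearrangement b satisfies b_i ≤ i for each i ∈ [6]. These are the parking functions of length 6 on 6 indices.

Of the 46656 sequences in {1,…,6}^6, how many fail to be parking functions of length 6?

Count = (6+1−6)·(6+1)^{6−1} = 1·16807 = 16807 [KW]
E.g. (4,5,4,6,5,1) → sorted (1,4,4,5,5,6): b_2=4>2, not a PF.
So 46656 − 16807 = 29849 fail.

29849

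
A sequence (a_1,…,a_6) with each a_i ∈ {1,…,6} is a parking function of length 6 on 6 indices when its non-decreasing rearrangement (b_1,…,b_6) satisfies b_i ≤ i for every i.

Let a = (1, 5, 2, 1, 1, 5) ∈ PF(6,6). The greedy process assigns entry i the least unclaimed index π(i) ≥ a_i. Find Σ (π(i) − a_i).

6

Σπ = 21 ({1..6} each once); Σa = 1+5+2+1+1+5 = 15; disp = 21−15 = 6.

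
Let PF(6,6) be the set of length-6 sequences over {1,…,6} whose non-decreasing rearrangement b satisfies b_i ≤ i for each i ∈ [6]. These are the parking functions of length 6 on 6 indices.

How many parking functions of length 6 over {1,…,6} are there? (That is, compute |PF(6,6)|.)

#PF = (6+1−6)·(6+1)^{6−1} = 1×16807 = 16807 [KW]
Check (4,3,1,4,5,2) → sorted (1,2,3,4,4,5): b_i ≤ i ∀i, a PF.

16807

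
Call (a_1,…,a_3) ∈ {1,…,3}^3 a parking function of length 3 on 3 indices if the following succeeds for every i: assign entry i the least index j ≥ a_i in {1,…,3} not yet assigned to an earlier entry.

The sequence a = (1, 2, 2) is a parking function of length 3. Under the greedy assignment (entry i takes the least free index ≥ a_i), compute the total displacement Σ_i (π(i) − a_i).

1

Σπ = 3·4/2 = 6 (π permutes [3]); Σa = 1+2+2 = 5; disp = 6−5 = 1.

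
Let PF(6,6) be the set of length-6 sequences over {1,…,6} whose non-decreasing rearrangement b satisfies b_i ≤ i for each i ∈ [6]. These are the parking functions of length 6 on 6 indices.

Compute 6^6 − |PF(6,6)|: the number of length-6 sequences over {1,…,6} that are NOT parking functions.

29849

|PF| = (6+1−6)·(6+1)^{6−1} = 1×16807 = 16807 (Konheim–Weiss)
One tuple (5,3,4,4,4,5) → sorted (3,4,4,4,5,5): b_1=3>1, not a PF.
So 46656 − 16807 = 29849 fail.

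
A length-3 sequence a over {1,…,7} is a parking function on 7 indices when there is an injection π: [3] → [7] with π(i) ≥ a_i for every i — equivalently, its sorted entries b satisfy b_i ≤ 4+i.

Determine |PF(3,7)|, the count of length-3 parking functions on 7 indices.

320

|PF(3,7)| = (7−3+1)·(7+1)^(3−1) = 5 · 64 = 320 (Konheim–Weiss)
One tuple (3,4,7) → sorted (3,4,7): b_i ≤ 4+i ∀i, a PF.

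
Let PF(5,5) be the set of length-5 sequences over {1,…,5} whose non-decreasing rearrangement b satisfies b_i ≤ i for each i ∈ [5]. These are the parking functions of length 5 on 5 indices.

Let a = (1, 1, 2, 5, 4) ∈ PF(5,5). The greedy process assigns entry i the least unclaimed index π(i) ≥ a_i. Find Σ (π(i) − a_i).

Σπ = 5·6/2 = 15 (π permutes [5]); Σa = 1+1+2+5+4 = 13; disp = 15−13 = 2.

2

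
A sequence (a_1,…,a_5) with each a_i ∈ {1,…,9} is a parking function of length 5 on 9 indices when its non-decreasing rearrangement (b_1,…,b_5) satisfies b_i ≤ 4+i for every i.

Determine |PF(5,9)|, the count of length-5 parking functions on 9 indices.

|PF(5,9)| = (10−5)·10^(5−1) = 5×10000 = 50000 (Konheim–Weiss)
Example (5,7,2,5,2) → sorted (2,2,5,5,7): b_i ≤ 4+i ∀i, a PF.

50000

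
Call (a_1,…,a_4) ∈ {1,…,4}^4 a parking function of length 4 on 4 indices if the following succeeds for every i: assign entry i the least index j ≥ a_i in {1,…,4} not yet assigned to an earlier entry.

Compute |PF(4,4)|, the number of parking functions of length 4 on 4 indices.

|PF| = (4+1−4)·(4+1)^{4−1} = 1×125 = 125 [KW]
One tuple (4,1,2,2) → sorted (1,2,2,4): b_i ≤ i ∀i, a PF.

125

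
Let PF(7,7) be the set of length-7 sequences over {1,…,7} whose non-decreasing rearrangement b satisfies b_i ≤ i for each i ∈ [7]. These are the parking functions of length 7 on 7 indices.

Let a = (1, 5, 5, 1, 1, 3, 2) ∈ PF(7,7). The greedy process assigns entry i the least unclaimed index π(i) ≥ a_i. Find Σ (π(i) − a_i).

10

Σπ(i) = 1+…+7 = 28; Σa = 1+5+5+1+1+3+2 = 18; disp = 28−18 = 10.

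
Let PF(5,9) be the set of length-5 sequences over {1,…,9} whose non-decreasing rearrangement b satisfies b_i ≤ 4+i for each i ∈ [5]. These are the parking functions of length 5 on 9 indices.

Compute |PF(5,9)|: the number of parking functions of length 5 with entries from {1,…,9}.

#PF = (9+1−5)·(9+1)^{5−1} = 5×10000 = 50000
Check (1,3,6,8,8) → sorted (1,3,6,8,8): b_i ≤ 4+i ∀i, a PF.

50000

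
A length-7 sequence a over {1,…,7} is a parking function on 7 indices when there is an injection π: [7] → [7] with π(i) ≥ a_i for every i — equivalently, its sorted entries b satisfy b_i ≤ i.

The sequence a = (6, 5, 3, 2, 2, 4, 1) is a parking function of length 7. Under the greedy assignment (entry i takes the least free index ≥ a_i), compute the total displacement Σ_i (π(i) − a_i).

5

Σπ(i) = 1+…+7 = 28; Σa = 6+5+3+2+2+4+1 = 23; disp = 28−23 = 5.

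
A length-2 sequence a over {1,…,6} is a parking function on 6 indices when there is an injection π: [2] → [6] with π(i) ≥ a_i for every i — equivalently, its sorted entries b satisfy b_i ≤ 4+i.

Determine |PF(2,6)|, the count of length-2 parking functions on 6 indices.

35

Count = (7−2)·7^(2−1) = 5 · 7 = 35
One tuple (1,4) → sorted (1,4): b_i ≤ 4+i ∀i, a PF.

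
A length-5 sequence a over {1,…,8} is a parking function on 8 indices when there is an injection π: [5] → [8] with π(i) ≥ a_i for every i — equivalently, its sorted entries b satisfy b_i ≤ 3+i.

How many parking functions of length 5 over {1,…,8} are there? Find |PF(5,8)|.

|PF(5,8)| = 4·9^4 = 4 · 6561 = 26244 (Pollak)
Check (4,1,3,6,3) → sorted (1,3,3,4,6): b_i ≤ 3+i ∀i, a PF.

26244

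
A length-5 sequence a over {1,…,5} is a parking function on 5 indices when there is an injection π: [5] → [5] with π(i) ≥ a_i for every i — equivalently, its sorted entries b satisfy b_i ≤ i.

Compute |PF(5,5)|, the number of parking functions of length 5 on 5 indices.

1296

Count = (6−5)·6^(5−1) = 1·1296 = 1296 [KW]
One tuple (4,1,2,2,4) → sorted (1,2,2,4,4): b_i ≤ i ∀i, a PF.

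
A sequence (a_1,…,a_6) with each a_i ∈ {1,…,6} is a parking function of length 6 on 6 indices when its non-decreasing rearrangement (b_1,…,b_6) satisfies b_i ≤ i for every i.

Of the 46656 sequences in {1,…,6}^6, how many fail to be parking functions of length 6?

29849

|PF| = (7−6)·7^(6−1) = 1·16807 = 16807 (Konheim–Weiss)
One tuple (6,6,6,6,4,6) → sorted (4,6,6,6,6,6): b_1=4>1, not a PF.
So 46656 − 16807 = 29849 fail.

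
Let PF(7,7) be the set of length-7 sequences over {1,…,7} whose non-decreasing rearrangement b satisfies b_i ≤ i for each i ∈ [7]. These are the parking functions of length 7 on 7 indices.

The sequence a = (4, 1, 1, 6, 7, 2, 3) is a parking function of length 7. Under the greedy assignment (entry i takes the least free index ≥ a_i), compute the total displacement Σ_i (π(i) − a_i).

Σπ = 28 ({1..7} each once); Σa = 4+1+1+6+7+2+3 = 24; disp = 28−24 = 4.

4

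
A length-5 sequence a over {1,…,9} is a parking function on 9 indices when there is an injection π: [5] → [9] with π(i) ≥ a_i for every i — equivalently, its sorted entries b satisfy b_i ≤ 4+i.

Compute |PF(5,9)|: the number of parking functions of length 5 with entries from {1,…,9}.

Count = (9+1−5)·(9+1)^{5−1} = 5×10000 = 50000 (Pollak)
One tuple (6,8,1,5,5) → sorted (1,5,5,6,8): b_i ≤ 4+i ∀i, a PF.

50000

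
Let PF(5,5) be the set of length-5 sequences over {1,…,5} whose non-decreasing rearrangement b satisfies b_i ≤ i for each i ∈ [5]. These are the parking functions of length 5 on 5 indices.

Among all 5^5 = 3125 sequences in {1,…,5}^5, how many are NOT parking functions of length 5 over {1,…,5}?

1829

|PF(5,5)| = (5−5+1)·(5+1)^(5−1) = 1 · 1296 = 1296 [KW]
One tuple (2,4,4,2,4) → sorted (2,2,4,4,4): b_1=2>1, not a PF.
5^5 − 1296 = 3125 − 1296 = 1829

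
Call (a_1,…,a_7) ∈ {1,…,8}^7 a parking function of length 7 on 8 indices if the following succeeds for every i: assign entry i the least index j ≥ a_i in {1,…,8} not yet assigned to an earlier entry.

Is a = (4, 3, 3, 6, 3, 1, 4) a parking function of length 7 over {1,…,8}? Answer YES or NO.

Rearranged: b = (1, 3, 3, 3, 4, 4, 6).
  b_1=1 ≤ 2
  b_2=3 ≤ 3
  b_3=3 ≤ 4
  b_4=3 ≤ 5
  b_5=4 ≤ 6
  b_6=4 ≤ 7
  b_7=6 ≤ 8
All bounds hold ⇒ YES

YES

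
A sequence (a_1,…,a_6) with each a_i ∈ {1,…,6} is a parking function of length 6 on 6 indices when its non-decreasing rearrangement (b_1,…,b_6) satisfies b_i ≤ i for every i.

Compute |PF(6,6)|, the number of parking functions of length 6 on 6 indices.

Count = (6+1−6)·(6+1)^{6−1} = 1 · 16807 = 16807 [KW]
Example (4,2,5,5,1,2) → sorted (1,2,2,4,5,5): b_i ≤ i ∀i, a PF.

16807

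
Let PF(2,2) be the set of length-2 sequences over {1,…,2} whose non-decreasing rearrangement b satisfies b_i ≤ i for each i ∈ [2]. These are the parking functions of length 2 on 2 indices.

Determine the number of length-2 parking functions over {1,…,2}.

Count = (3−2)·3^(2−1) = 1×3 = 3 [KW]
E.g. (1,1) → sorted (1,1): b_i ≤ i ∀i, a PF.

3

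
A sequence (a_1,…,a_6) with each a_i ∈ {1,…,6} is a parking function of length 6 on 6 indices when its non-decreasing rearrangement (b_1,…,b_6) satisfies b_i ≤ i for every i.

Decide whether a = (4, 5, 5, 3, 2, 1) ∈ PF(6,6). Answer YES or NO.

YES

Sorted: b = (1, 2, 3, 4, 5, 5).
  b_1=1 ≤ 1
  b_2=2 ≤ 2
  b_3=3 ≤ 3
  b_4=4 ≤ 4
  b_5=5 ≤ 5
  b_6=5 ≤ 6
All bounds hold ⇒ YES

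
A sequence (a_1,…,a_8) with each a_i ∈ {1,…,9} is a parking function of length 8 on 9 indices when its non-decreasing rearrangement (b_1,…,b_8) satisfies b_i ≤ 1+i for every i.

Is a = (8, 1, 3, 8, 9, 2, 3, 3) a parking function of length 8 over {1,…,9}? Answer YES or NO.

Sorted: b = (1, 2, 3, 3, 3, 8, 8, 9).
  b_1=1 ≤ 2
  b_2=2 ≤ 3
  b_3=3 ≤ 4
  b_4=3 ≤ 5
  b_5=3 ≤ 6
  b_6=8 > 7
  fails at i=6 ⇒ NO

NO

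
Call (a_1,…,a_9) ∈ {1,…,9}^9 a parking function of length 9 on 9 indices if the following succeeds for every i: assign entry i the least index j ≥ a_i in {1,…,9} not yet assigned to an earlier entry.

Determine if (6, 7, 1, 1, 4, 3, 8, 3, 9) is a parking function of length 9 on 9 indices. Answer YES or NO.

YES

Rearranged: b = (1, 1, 3, 3, 4, 6, 7, 8, 9).
  b_1=1 ≤ 1
  b_2=1 ≤ 2
  b_3=3 ≤ 3
  b_4=3 ≤ 4
  b_5=4 ≤ 5
  b_6=6 ≤ 6
  b_7=7 ≤ 7
  b_8=8 ≤ 8
  b_9=9 ≤ 9
All bounds hold ⇒ YES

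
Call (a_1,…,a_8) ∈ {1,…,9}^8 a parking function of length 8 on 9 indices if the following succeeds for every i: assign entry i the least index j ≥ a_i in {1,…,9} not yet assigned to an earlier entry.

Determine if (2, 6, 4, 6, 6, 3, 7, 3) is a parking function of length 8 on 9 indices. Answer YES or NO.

Sorted: b = (2, 3, 3, 4, 6, 6, 6, 7).
  b_1=2 ≤ 2
  b_2=3 ≤ 3
  b_3=3 ≤ 4
  b_4=4 ≤ 5
  b_5=6 ≤ 6
  b_6=6 ≤ 7
  b_7=6 ≤ 8
  b_8=7 ≤ 9
All bounds hold ⇒ YES

YES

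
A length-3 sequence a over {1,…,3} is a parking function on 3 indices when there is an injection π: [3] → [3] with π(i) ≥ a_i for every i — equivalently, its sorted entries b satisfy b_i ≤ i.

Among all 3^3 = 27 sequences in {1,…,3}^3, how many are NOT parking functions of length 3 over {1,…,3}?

11

|PF| = (3−3+1)·(3+1)^(3−1) = 1·16 = 16
Example (1,3,3) → sorted (1,3,3): b_2=3>2, not a PF.
Total 27; non-PF = 27−16 = 11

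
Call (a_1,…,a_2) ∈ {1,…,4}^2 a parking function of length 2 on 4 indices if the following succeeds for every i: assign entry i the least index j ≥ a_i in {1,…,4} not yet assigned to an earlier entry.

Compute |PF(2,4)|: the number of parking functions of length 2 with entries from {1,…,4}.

|PF(2,4)| = 3·5^1 = 3·5 = 15 (Konheim–Weiss)
Example (1,2) → sorted (1,2): b_i ≤ 2+i ∀i, a PF.

15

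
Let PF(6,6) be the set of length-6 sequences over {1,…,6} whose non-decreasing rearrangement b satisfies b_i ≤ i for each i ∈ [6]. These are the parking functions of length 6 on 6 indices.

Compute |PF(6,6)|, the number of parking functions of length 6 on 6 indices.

16807

#PF = 1·7^5 = 1 · 16807 = 16807
E.g. (1,1,3,3,2,1) → sorted (1,1,1,2,3,3): b_i ≤ i ∀i, a PF.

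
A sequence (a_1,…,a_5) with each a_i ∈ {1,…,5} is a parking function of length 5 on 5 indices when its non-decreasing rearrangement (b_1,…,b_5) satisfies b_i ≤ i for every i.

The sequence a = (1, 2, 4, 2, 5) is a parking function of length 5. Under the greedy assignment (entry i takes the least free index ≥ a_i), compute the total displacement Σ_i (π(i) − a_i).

1

Σπ = 5·6/2 = 15 (π permutes [5]); Σa = 1+2+4+2+5 = 14; disp = 15−14 = 1.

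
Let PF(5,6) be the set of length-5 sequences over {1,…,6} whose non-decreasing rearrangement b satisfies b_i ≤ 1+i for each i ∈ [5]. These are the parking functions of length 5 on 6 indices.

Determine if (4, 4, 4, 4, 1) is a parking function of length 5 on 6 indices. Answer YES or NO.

Rearranged: b = (1, 4, 4, 4, 4).
  b_1=1 ≤ 2
  b_2=4 > 3
  fails at i=2 ⇒ NO

NO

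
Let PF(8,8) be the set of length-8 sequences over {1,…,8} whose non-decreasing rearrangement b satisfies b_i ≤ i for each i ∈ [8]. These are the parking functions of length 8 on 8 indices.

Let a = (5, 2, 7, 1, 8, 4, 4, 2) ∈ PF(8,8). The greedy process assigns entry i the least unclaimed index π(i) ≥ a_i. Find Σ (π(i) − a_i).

Σπ(i) = 1+…+8 = 36; Σa = 5+2+7+1+8+4+4+2 = 33; disp = 36−33 = 3.

3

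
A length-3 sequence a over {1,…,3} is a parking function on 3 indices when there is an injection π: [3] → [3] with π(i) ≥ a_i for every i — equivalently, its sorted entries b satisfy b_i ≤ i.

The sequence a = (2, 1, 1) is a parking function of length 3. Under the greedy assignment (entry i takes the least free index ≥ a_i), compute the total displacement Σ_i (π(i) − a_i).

Σπ(i) = 1+…+3 = 6; Σa = 2+1+1 = 4; disp = 6−4 = 2.

2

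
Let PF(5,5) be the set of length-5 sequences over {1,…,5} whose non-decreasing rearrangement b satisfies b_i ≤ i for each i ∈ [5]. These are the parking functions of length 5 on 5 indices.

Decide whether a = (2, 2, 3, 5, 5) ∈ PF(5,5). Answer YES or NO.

NO

Rearranged: b = (2, 2, 3, 5, 5).
  b_1=2 > 1
  fails at i=1 ⇒ NO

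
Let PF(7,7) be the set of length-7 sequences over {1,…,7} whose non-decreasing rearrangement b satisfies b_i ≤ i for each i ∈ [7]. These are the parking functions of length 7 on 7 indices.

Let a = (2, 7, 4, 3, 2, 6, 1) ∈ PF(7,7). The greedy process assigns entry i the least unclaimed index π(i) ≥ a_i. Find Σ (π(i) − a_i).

Σπ(i) = 1+…+7 = 28; Σa = 2+7+4+3+2+6+1 = 25; disp = 28−25 = 3.

3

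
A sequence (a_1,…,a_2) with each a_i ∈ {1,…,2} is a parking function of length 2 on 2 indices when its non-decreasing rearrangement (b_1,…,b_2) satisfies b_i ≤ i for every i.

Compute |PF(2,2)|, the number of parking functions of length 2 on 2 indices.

#PF = (2+1−2)·(2+1)^{2−1} = 1 · 3 = 3
One tuple (1,2) → sorted (1,2): b_i ≤ i ∀i, a PF.

3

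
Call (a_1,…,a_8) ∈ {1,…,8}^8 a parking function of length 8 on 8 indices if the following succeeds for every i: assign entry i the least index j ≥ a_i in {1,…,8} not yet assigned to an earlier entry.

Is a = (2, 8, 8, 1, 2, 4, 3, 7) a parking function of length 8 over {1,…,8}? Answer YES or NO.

NO

Order a: b = (1, 2, 2, 3, 4, 7, 8, 8).
  b_1=1 ≤ 1
  b_2=2 ≤ 2
  b_3=2 ≤ 3
  b_4=3 ≤ 4
  b_5=4 ≤ 5
  b_6=7 > 6
  fails at i=6 ⇒ NO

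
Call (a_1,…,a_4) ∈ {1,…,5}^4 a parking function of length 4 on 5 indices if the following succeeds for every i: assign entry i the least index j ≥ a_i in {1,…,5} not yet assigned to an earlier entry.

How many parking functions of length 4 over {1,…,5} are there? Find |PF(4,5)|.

|PF| = (6−4)·6^(4−1) = 2·216 = 432 (Konheim–Weiss)
Check (5,4,2,3) → sorted (2,3,4,5): b_i ≤ 1+i ∀i, a PF.

432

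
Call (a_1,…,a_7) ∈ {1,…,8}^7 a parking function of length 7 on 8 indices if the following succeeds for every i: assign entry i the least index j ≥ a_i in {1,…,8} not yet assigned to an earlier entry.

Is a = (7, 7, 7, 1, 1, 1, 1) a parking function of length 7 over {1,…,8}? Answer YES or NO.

NO

Order a: b = (1, 1, 1, 1, 7, 7, 7).
  b_1=1 ≤ 2
  b_2=1 ≤ 3
  b_3=1 ≤ 4
  b_4=1 ≤ 5
  b_5=7 > 6
  fails at i=5 ⇒ NO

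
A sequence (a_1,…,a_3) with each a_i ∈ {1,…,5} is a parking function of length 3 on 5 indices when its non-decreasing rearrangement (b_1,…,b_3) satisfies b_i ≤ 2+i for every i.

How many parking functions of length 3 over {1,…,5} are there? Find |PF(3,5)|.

108

#PF = (6−3)·6^(3−1) = 3×36 = 108 (Pollak)
One tuple (2,4,5) → sorted (2,4,5): b_i ≤ 2+i ∀i, a PF.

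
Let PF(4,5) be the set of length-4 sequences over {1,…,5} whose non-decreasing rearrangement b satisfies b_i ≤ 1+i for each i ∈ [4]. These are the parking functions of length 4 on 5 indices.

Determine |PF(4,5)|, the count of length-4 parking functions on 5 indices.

#PF = 2·6^3 = 2×216 = 432 (Konheim–Weiss)
One tuple (1,3,5,2) → sorted (1,2,3,5): b_i ≤ 1+i ∀i, a PF.

432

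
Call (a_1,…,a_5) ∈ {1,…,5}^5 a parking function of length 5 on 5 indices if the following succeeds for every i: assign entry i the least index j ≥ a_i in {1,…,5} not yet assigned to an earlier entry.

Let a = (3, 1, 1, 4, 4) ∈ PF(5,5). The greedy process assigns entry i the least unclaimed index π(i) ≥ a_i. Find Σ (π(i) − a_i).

2

Σπ(i) = 1+…+5 = 15; Σa = 3+1+1+4+4 = 13; disp = 15−13 = 2.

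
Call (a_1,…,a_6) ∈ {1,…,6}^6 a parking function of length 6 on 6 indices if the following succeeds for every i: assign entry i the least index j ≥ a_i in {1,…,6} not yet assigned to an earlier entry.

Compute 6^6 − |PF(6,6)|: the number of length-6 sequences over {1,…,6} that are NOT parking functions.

|PF| = 1·7^5 = 1×16807 = 16807 (Pollak)
One tuple (2,4,2,5,5,2) → sorted (2,2,2,4,5,5): b_1=2>1, not a PF.
6^6 − 16807 = 46656 − 16807 = 29849

29849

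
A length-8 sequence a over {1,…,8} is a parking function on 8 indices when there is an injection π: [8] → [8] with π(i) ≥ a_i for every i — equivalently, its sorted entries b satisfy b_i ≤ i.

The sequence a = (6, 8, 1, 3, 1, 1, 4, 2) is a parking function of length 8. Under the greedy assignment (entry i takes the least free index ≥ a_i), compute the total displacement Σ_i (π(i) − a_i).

10

Σπ = 8·9/2 = 36 (π permutes [8]); Σa = 6+8+1+3+1+1+4+2 = 26; disp = 36−26 = 10.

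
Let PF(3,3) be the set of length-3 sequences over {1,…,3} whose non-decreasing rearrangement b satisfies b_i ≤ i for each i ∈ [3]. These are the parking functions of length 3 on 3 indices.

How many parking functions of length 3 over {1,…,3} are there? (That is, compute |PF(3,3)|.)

16

Count = (4−3)·4^(3−1) = 1·16 = 16 (Pollak)
One tuple (2,1,2) → sorted (1,2,2): b_i ≤ i ∀i, a PF.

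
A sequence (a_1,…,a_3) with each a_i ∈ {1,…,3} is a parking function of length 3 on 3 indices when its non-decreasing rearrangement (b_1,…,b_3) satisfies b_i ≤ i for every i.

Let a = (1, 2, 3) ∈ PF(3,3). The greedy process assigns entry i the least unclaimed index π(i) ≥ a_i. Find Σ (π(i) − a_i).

0

Σπ = 6 ({1..3} each once); Σa = 1+2+3 = 6; disp = 6−6 = 0.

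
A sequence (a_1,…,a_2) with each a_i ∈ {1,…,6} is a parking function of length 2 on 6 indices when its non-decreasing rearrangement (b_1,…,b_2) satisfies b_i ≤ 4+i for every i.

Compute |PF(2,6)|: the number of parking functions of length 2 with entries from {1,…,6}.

|PF| = (6+1−2)·(6+1)^{2−1} = 5 · 7 = 35
One tuple (2,3) → sorted (2,3): b_i ≤ 4+i ∀i, a PF.

35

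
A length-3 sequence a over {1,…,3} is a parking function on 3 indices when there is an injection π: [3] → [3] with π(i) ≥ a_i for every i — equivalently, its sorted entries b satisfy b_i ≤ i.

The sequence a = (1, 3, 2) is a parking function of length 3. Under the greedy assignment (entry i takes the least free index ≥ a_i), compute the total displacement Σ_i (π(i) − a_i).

0

Σπ = 6 ({1..3} each once); Σa = 1+3+2 = 6; disp = 6−6 = 0.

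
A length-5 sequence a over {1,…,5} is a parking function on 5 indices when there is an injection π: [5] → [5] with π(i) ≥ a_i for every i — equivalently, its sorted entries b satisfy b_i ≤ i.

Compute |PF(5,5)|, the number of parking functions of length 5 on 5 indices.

#PF = 1·6^4 = 1×1296 = 1296 [KW]
One tuple (1,3,4,5,1) → sorted (1,1,3,4,5): b_i ≤ i ∀i, a PF.

1296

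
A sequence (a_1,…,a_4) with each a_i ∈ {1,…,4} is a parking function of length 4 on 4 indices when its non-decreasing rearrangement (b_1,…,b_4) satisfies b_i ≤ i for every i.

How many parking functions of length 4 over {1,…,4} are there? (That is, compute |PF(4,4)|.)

|PF| = (5−4)·5^(4−1) = 1·125 = 125 (Pollak)
Check (3,1,3,2) → sorted (1,2,3,3): b_i ≤ i ∀i, a PF.

125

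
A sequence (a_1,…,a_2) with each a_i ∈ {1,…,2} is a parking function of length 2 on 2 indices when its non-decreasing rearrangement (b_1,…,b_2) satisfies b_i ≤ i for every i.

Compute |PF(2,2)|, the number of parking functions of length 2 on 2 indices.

3

#PF = (2+1−2)·(2+1)^{2−1} = 1×3 = 3
E.g. (2,1) → sorted (1,2): b_i ≤ i ∀i, a PF.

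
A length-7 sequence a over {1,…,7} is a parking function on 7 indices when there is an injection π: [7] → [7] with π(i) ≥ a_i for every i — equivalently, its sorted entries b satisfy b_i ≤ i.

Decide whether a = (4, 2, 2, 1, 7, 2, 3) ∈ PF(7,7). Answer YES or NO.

Rearranged: b = (1, 2, 2, 2, 3, 4, 7).
  b_1=1 ≤ 1
  b_2=2 ≤ 2
  b_3=2 ≤ 3
  b_4=2 ≤ 4
  b_5=3 ≤ 5
  b_6=4 ≤ 6
  b_7=7 ≤ 7
All bounds hold ⇒ YES

YES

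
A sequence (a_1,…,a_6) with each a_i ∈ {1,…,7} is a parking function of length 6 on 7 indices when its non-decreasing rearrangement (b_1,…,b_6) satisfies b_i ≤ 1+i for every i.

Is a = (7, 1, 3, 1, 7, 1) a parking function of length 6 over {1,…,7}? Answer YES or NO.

NO

Order a: b = (1, 1, 1, 3, 7, 7).
  b_1=1 ≤ 2
  b_2=1 ≤ 3
  b_3=1 ≤ 4
  b_4=3 ≤ 5
  b_5=7 > 6
  fails at i=5 ⇒ NO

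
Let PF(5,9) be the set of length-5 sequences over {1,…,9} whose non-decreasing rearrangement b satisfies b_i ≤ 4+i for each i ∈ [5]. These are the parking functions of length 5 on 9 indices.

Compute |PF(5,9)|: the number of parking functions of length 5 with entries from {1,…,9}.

50000

#PF = (9+1−5)·(9+1)^{5−1} = 5 · 10000 = 50000 (Konheim–Weiss)
One tuple (6,7,8,5,9) → sorted (5,6,7,8,9): b_i ≤ 4+i ∀i, a PF.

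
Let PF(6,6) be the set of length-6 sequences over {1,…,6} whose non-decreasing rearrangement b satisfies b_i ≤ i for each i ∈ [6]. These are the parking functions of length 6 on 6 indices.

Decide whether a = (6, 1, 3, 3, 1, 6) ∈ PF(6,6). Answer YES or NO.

NO

Sorted: b = (1, 1, 3, 3, 6, 6).
  b_1=1 ≤ 1
  b_2=1 ≤ 2
  b_3=3 ≤ 3
  b_4=3 ≤ 4
  b_5=6 > 5
  fails at i=5 ⇒ NO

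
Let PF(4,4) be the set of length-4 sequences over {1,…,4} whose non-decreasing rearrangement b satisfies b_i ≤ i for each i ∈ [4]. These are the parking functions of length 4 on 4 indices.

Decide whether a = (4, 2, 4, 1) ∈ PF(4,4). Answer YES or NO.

Rearranged: b = (1, 2, 4, 4).
  b_1=1 ≤ 1
  b_2=2 ≤ 2
  b_3=4 > 3
  fails at i=3 ⇒ NO

NO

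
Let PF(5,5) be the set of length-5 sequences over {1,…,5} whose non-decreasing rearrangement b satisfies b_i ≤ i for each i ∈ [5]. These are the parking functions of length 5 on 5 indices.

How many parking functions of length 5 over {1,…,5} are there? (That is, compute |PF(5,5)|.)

1296

#PF = (5−5+1)·(5+1)^(5−1) = 1·1296 = 1296 [KW]
Check (1,2,4,5,3) → sorted (1,2,3,4,5): b_i ≤ i ∀i, a PF.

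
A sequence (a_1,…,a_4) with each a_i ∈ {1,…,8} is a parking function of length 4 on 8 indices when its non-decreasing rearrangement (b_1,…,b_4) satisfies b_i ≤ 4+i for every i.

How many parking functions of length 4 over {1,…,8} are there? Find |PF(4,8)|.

|PF(4,8)| = (8+1−4)·(8+1)^{4−1} = 5·729 = 3645 (Pollak)
E.g. (1,2,4,3) → sorted (1,2,3,4): b_i ≤ 4+i ∀i, a PF.

3645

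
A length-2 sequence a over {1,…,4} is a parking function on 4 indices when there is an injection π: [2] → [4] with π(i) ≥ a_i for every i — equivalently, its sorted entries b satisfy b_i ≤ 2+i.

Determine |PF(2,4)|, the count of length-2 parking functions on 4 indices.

15

#PF = (4+1−2)·(4+1)^{2−1} = 3·5 = 15 (Konheim–Weiss)
Check (2,3) → sorted (2,3): b_i ≤ 2+i ∀i, a PF.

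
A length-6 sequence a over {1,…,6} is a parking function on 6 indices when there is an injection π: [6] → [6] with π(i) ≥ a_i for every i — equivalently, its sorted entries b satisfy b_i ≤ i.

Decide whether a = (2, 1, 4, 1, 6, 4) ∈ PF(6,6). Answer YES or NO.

Rearranged: b = (1, 1, 2, 4, 4, 6).
  b_1=1 ≤ 1
  b_2=1 ≤ 2
  b_3=2 ≤ 3
  b_4=4 ≤ 4
  b_5=4 ≤ 5
  b_6=6 ≤ 6
All bounds hold ⇒ YES

YES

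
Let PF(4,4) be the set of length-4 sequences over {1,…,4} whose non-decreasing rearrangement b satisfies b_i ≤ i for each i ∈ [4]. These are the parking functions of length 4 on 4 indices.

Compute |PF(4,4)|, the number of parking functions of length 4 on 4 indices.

125

Count = (4+1−4)·(4+1)^{4−1} = 1 · 125 = 125 (Pollak)
E.g. (1,1,3,3) → sorted (1,1,3,3): b_i ≤ i ∀i, a PF.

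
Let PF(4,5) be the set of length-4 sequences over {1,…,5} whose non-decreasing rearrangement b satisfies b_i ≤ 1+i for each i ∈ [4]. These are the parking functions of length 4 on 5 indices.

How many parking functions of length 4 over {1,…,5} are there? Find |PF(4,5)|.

432

|PF(4,5)| = (6−4)·6^(4−1) = 2×216 = 432
One tuple (3,5,2,4) → sorted (2,3,4,5): b_i ≤ 1+i ∀i, a PF.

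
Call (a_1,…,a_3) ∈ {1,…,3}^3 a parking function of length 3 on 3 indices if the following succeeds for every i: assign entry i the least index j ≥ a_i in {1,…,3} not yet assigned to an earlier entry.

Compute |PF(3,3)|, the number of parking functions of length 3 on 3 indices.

|PF| = (3+1−3)·(3+1)^{3−1} = 1 · 16 = 16
Example (1,2,2) → sorted (1,2,2): b_i ≤ i ∀i, a PF.

16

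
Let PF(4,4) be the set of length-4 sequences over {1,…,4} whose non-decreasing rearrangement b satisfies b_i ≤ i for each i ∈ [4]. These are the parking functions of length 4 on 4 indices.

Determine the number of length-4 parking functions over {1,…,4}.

|PF| = 1·5^3 = 1 · 125 = 125 (Pollak)
Check (2,2,3,1) → sorted (1,2,2,3): b_i ≤ i ∀i, a PF.

125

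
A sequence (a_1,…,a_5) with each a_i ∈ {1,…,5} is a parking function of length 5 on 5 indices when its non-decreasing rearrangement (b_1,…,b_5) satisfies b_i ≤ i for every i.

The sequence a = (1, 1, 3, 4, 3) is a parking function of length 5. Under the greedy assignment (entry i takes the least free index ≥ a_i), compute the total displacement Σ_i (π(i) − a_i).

3

Σπ = 15 ({1..5} each once); Σa = 1+1+3+4+3 = 12; disp = 15−12 = 3.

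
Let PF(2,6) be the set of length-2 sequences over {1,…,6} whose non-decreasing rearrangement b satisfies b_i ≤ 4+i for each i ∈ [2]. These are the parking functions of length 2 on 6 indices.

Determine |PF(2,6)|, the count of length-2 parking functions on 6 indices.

35

#PF = 5·7^1 = 5 · 7 = 35 (Pollak)
One tuple (5,3) → sorted (3,5): b_i ≤ 4+i ∀i, a PF.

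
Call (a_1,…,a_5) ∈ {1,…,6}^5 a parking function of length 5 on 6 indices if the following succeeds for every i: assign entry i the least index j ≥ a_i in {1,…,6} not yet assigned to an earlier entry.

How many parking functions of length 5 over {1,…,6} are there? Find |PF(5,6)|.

4802

|PF(5,6)| = 2·7^4 = 2 · 2401 = 4802 (Pollak)
Check (4,3,6,1,1) → sorted (1,1,3,4,6): b_i ≤ 1+i ∀i, a PF.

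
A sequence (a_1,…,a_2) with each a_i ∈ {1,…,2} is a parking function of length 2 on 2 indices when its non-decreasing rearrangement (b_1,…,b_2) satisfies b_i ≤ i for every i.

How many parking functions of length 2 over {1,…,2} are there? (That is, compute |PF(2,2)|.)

3

#PF = (2−2+1)·(2+1)^(2−1) = 1·3 = 3 (Konheim–Weiss)
Check (2,1) → sorted (1,2): b_i ≤ i ∀i, a PF.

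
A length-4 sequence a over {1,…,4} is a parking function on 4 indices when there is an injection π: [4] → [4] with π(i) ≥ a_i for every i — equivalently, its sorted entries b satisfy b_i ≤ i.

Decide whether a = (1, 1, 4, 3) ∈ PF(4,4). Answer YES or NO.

Sorted: b = (1, 1, 3, 4).
  b_1=1 ≤ 1
  b_2=1 ≤ 2
  b_3=3 ≤ 3
  b_4=4 ≤ 4
All bounds hold ⇒ YES

YES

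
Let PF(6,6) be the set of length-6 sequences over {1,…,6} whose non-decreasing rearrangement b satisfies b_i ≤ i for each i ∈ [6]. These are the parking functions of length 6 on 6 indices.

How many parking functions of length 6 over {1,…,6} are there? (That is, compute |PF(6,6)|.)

|PF(6,6)| = (6−6+1)·(6+1)^(6−1) = 1 · 16807 = 16807 (Konheim–Weiss)
Check (6,2,1,4,3,4) → sorted (1,2,3,4,4,6): b_i ≤ i ∀i, a PF.

16807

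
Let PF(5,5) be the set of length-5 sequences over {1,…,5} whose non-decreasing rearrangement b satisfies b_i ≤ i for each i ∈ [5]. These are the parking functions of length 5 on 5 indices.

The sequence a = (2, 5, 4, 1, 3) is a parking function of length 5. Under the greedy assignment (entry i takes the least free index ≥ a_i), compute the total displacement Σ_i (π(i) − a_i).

0

Σπ = 5·6/2 = 15 (π permutes [5]); Σa = 2+5+4+1+3 = 15; disp = 15−15 = 0.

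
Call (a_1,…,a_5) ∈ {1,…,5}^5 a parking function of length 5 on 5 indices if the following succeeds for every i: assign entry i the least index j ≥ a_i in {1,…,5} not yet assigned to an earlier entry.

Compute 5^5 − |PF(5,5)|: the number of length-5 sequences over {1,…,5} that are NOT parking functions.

1829

Count = (5+1−5)·(5+1)^{5−1} = 1·1296 = 1296 (Pollak)
One tuple (4,3,4,4,1) → sorted (1,3,4,4,4): b_2=3>2, not a PF.
Total 3125; non-PF = 3125−1296 = 1829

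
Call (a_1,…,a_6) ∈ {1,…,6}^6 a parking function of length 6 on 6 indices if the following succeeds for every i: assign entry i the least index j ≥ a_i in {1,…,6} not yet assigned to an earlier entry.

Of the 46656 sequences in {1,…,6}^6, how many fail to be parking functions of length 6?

29849

|PF| = (6+1−6)·(6+1)^{6−1} = 1 · 16807 = 16807 (Pollak)
Example (6,6,1,6,3,5) → sorted (1,3,5,6,6,6): b_2=3>2, not a PF.
6^6 − 16807 = 46656 − 16807 = 29849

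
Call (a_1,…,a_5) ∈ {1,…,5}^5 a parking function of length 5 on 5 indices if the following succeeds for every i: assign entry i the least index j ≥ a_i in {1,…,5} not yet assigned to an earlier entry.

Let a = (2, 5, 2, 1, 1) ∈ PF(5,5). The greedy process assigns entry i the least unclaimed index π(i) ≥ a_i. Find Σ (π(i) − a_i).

4

Σπ(i) = 1+…+5 = 15; Σa = 2+5+2+1+1 = 11; disp = 15−11 = 4.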